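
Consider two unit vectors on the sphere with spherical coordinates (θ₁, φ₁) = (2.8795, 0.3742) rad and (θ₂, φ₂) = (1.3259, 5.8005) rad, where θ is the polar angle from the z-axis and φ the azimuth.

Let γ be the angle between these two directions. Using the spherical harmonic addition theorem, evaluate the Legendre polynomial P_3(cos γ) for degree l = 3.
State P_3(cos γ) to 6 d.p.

0.103527

Term-by-term m-sum for l=3 (normalisation 4π/7 = 1.795196):
  [-3]  conj(Y_{3,-3})(Ω₁) = 0.00314 + 0.00654j ; Y_{3,-3}(Ω₂) = 0.04664 + 0.37811j ; Δ = -0.00233 + 0.00149j
  [-2]  conj(Y_{3,-2})(Ω₁) = -0.04856 - 0.04509j ; Y_{3,-2}(Ω₂) = 0.13273 + 0.19177j ; Δ = 0.00220 - 0.01530j
  [-1]  conj(Y_{3,-1})(Ω₁) = 0.28561 + 0.11216j ; Y_{3,-1}(Ω₂) = -0.19609 - 0.10276j ; Δ = -0.04448 - 0.05134j
  [+0]  conj(Y_{3,0})(Ω₁) = -0.59988 + 0.00000j ; Y_{3,0}(Ω₂) = -0.24484 + 0.00000j ; Δ = 0.14688 + 0.00000j
  [+1]  conj(Y_{3,1})(Ω₁) = -0.28561 + 0.11216j ; Y_{3,1}(Ω₂) = 0.19609 - 0.10276j ; Δ = -0.04448 + 0.05134j
  [+2]  conj(Y_{3,2})(Ω₁) = -0.04856 + 0.04509j ; Y_{3,2}(Ω₂) = 0.13273 - 0.19177j ; Δ = 0.00220 + 0.01530j
  [+3]  conj(Y_{3,3})(Ω₁) = -0.00314 + 0.00654j ; Y_{3,3}(Ω₂) = -0.04664 + 0.37811j ; Δ = -0.00233 - 0.00149j
Σ over m = 0.05767 + 0.00000j; ×(4π/7) → 0.10353 + 0.00000j. Real part: 0.103527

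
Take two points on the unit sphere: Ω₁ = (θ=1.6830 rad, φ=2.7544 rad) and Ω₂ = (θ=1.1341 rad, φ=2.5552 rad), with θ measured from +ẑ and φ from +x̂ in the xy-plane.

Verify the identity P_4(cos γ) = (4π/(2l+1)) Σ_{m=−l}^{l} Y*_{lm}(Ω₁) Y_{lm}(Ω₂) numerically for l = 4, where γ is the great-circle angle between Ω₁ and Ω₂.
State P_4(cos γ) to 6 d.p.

-0.111657

Summing Y*_{l m}(θ₁,φ₁)·Y_{l m}(θ₂,φ₂) over m ∈ [−4, 4]; prefactor 4π/(2·4+1) = 1.396263:
  term(m=-4) = 0.08999 + 0.09207j   from Y*(Ω₁)=0.00950 - 0.43140j, Y(Ω₂)=-0.20873 + 0.21321j
  term(m=-3) = -0.04478 - 0.03048j   from Y*(Ω₁)=0.05472 - 0.12617j, Y(Ω₂)=0.07376 - 0.38693j
  term(m=-2) = -0.01924 - 0.00810j   from Y*(Ω₁)=-0.21541 + 0.21072j, Y(Ω₂)=0.02685 + 0.06386j
  term(m=-1) = -0.04762 - 0.00961j   from Y*(Ω₁)=-0.14195 + 0.05788j, Y(Ω₂)=0.26396 + 0.17536j
  term(m=+0) = -0.03668 + 0.00000j   from Y*(Ω₁)=0.27815 + 0.00000j, Y(Ω₂)=-0.13187 + 0.00000j
  term(m=+1) = -0.04762 + 0.00961j   from Y*(Ω₁)=0.14195 + 0.05788j, Y(Ω₂)=-0.26396 + 0.17536j
  term(m=+2) = -0.01924 + 0.00810j   from Y*(Ω₁)=-0.21541 - 0.21072j, Y(Ω₂)=0.02685 - 0.06386j
  term(m=+3) = -0.04478 + 0.03048j   from Y*(Ω₁)=-0.05472 - 0.12617j, Y(Ω₂)=-0.07376 - 0.38693j
  term(m=+4) = 0.08999 - 0.09207j   from Y*(Ω₁)=0.00950 + 0.43140j, Y(Ω₂)=-0.20873 - 0.21321j
Total Σ_m = -0.07997 + 0.00000j. Multiply by 1.396263: -0.11166 + 0.00000j. P_4(cos γ) = -0.111657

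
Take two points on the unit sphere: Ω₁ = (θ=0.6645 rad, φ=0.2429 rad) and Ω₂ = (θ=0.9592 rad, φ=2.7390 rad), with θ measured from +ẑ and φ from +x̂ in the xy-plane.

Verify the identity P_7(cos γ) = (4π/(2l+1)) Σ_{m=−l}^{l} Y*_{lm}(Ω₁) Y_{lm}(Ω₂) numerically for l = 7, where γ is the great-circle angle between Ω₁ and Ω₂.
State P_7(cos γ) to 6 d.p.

Term-by-term m-sum for l=7 (normalisation 4π/15 = 0.837758):
  m=-7: -0.002190+0.016815i × +0.116916-0.039192i = +0.000403+0.002052i  (running Σ = +0.000403+0.002052i)
  m=-6: +0.009165+0.080476i × -0.241968+0.214820i = -0.019506-0.017504i  (running Σ = -0.019103-0.015452i)
  m=-5: +0.080537+0.216393i × +0.189791-0.400884i = +0.102034+0.008783i  (running Σ = +0.082931-0.006669i)
  m=-4: +0.238240+0.348836i × -0.009632+0.243253i = -0.087150+0.054593i  (running Σ = -0.004219+0.047924i)
  m=-3: +0.329395+0.294011i × +0.069348+0.182566i = -0.030833+0.080525i  (running Σ = -0.035052+0.128450i)
  m=-2: +0.072508+0.038285i × -0.238789-0.248431i = -0.007803-0.027155i  (running Σ = -0.042855+0.101294i)
  m=-1: -0.357080-0.088482i × -0.051873-0.022090i = +0.016568+0.012478i  (running Σ = -0.026287+0.113772i)
  m=0: -0.206031-0.000000i × +0.348942+0.000000i = -0.071893-0.000000i  (running Σ = -0.098180+0.113772i)
  m=1: +0.357080-0.088482i × +0.051873-0.022090i = +0.016568-0.012478i  (running Σ = -0.081612+0.101294i)
  m=2: +0.072508-0.038285i × -0.238789+0.248431i = -0.007803+0.027155i  (running Σ = -0.089415+0.128450i)
  m=3: -0.329395+0.294011i × -0.069348+0.182566i = -0.030833-0.080525i  (running Σ = -0.120248+0.047924i)
  m=4: +0.238240-0.348836i × -0.009632-0.243253i = -0.087150-0.054593i  (running Σ = -0.207398-0.006669i)
  m=5: -0.080537+0.216393i × -0.189791-0.400884i = +0.102034-0.008783i  (running Σ = -0.105364-0.015452i)
  m=6: +0.009165-0.080476i × -0.241968-0.214820i = -0.019506+0.017504i  (running Σ = -0.124870+0.002052i)
  m=7: +0.002190+0.016815i × -0.116916-0.039192i = +0.000403-0.002052i  (running Σ = -0.124467-0.000000i)
Σ over m = -0.124467-0.000000i; ×(4π/15) → -0.104273-0.000000i. Real part: -0.104273

-0.104273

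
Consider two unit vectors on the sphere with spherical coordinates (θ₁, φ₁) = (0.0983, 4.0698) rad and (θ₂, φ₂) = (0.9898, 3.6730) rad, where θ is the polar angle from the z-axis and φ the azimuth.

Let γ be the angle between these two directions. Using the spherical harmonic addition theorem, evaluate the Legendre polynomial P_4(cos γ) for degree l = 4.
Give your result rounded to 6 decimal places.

-0.420910

Term-by-term m-sum for l=4 (normalisation 4π/9 = 1.396263):
  term(m=-4) = -0.000000+0.000009i   from Y*(Ω₁)=-0.000035-0.000022i, Y(Ω₂)=-0.113826-0.183658i
  term(m=-3) = +0.000175+0.000439i   from Y*(Ω₁)=+0.001103-0.000411i, Y(Ω₂)=+0.009399+0.401161i
  term(m=-2) = +0.003474+0.003532i   from Y*(Ω₁)=-0.005386+0.018341i, Y(Ω₂)=+0.126060-0.226436i
  term(m=-1) = -0.032421-0.013585i   from Y*(Ω₁)=-0.108891-0.145465i, Y(Ω₂)=+0.166778-0.098033i
  term(m=+0) = -0.243911+0.000000i   from Y*(Ω₁)=+0.805872-0.000000i, Y(Ω₂)=-0.302668+0.000000i
  term(m=+1) = -0.032421+0.013585i   from Y*(Ω₁)=+0.108891-0.145465i, Y(Ω₂)=-0.166778-0.098033i
  term(m=+2) = +0.003474-0.003532i   from Y*(Ω₁)=-0.005386-0.018341i, Y(Ω₂)=+0.126060+0.226436i
  term(m=+3) = +0.000175-0.000439i   from Y*(Ω₁)=-0.001103-0.000411i, Y(Ω₂)=-0.009399+0.401161i
  term(m=+4) = -0.000000-0.000009i   from Y*(Ω₁)=-0.000035+0.000022i, Y(Ω₂)=-0.113826+0.183658i
Accumulated sum -0.301455+0.000000i; after 4π/(2l+1) scaling, -0.420910+0.000000i ⇒ P_4 = -0.420910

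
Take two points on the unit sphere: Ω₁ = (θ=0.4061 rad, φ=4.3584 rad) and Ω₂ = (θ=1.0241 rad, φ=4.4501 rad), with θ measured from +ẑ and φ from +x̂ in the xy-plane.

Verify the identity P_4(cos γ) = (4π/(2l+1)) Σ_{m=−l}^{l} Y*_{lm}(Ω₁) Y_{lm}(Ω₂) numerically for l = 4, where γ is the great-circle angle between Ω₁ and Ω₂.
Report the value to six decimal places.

Summing Y*_{l m}(θ₁,φ₁)·Y_{l m}(θ₂,φ₂) over m ∈ [−4, 4]; prefactor 4π/(2·4+1) = 1.396263:
  m=-4: (0.001662, -0.010647) × (0.117428, 0.204314) = (0.002371, -0.000911)  (running Σ = (0.002371, -0.000911))
  m=-3: (0.061903, 0.034531) × (0.287247, -0.286404) = (0.027671, -0.007810)  (running Σ = (0.030042, -0.008721))
  m=-2: (-0.194621, 0.166599) × (-0.188436, -0.109040) = (0.054840, -0.010172)  (running Σ = (0.084881, -0.018893))
  m=-1: (-0.173043, -0.468247) × (0.060368, -0.224858) = (-0.115735, 0.010643)  (running Σ = (-0.030854, -0.008250))
  m=0: (0.276138, -0.000000) × (-0.269903, 0.000000) = (-0.074530, 0.000000)  (running Σ = (-0.105384, -0.008250))
  m=1: (0.173043, -0.468247) × (-0.060368, -0.224858) = (-0.115735, -0.010643)  (running Σ = (-0.221120, -0.018893))
  m=2: (-0.194621, -0.166599) × (-0.188436, 0.109040) = (0.054840, 0.010172)  (running Σ = (-0.166280, -0.008721))
  m=3: (-0.061903, 0.034531) × (-0.287247, -0.286404) = (0.027671, 0.007810)  (running Σ = (-0.138609, -0.000911))
  m=4: (0.001662, 0.010647) × (0.117428, -0.204314) = (0.002371, 0.000911)  (running Σ = (-0.136238, 0.000000))
Accumulated sum (-0.136238, 0.000000); after 4π/(2l+1) scaling, (-0.190225, 0.000000) ⇒ P_4 = -0.190225

-0.190225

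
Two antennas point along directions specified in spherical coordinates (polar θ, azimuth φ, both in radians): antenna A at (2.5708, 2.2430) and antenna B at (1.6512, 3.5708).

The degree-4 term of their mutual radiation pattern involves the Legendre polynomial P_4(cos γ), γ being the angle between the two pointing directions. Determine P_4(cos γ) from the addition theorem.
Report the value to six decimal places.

0.235831

Summing Y*_{l m}(θ₁,φ₁)·Y_{l m}(θ₂,φ₂) over m ∈ [−4, 4]; prefactor 4π/(2·4+1) = 1.396263:
  [-4]  conj(Y_{4,-4})(Ω₁) = -0.03391 + 0.01650j ; Y_{4,-4}(Ω₂) = -0.06357 - 0.43219j ; Δ = 0.00929 + 0.01361j
  [-3]  conj(Y_{4,-3})(Ω₁) = -0.14989 - 0.07163j ; Y_{4,-3}(Ω₂) = 0.02782 - 0.09559j ; Δ = -0.01102 + 0.01234j
  [-2]  conj(Y_{4,-2})(Ω₁) = -0.08673 - 0.37652j ; Y_{4,-2}(Ω₂) = -0.20744 + 0.24018j ; Δ = 0.10842 + 0.05727j
  [-1]  conj(Y_{4,-1})(Ω₁) = 0.26205 - 0.32928j ; Y_{4,-1}(Ω₂) = -0.10176 + 0.04657j ; Δ = -0.01133 + 0.04571j
  [+0]  conj(Y_{4,0})(Ω₁) = -0.07344 + 0.00000j ; Y_{4,0}(Ω₂) = 0.29704 + 0.00000j ; Δ = -0.02182 + 0.00000j
  [+1]  conj(Y_{4,1})(Ω₁) = -0.26205 - 0.32928j ; Y_{4,1}(Ω₂) = 0.10176 + 0.04657j ; Δ = -0.01133 - 0.04571j
  [+2]  conj(Y_{4,2})(Ω₁) = -0.08673 + 0.37652j ; Y_{4,2}(Ω₂) = -0.20744 - 0.24018j ; Δ = 0.10842 - 0.05727j
  [+3]  conj(Y_{4,3})(Ω₁) = 0.14989 - 0.07163j ; Y_{4,3}(Ω₂) = -0.02782 - 0.09559j ; Δ = -0.01102 - 0.01234j
  [+4]  conj(Y_{4,4})(Ω₁) = -0.03391 - 0.01650j ; Y_{4,4}(Ω₂) = -0.06357 + 0.43219j ; Δ = 0.00929 - 0.01361j
Σ over m = 0.16890 - 0.00000j; ×(4π/9) → 0.23583 - 0.00000j. Real part: 0.235831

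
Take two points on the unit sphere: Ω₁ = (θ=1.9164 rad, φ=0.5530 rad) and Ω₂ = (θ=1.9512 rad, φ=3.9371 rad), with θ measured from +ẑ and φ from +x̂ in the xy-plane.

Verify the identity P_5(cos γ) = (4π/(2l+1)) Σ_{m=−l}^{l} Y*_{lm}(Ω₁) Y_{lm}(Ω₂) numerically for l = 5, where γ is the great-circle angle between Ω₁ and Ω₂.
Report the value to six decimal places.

Summing Y*_{l m}(θ₁,φ₁)·Y_{l m}(θ₂,φ₂) over m ∈ [−5, 5]; prefactor 4π/(2·5+1) = 1.142397:
  term(m=-5) = -0.038437+0.102657i   from Y*(Ω₁)=-0.318229+0.125849i, Y(Ω₂)=+0.214768-0.237656i
  term(m=-4) = +0.089215-0.130191i   from Y*(Ω₁)=+0.233066-0.312246i, Y(Ω₂)=+0.404726-0.016375i
  term(m=-3) = -0.000471+0.000420i   from Y*(Ω₁)=-0.000834+0.009430i, Y(Ω₂)=+0.048550+0.045691i
  term(m=-2) = +0.093795-0.049430i   from Y*(Ω₁)=+0.149381+0.297907i, Y(Ω₂)=-0.006432-0.318074i
  term(m=-1) = -0.015246+0.003771i   from Y*(Ω₁)=-0.084644-0.052246i, Y(Ω₂)=+0.110511-0.112769i
  term(m=+0) = +0.087815+0.000000i   from Y*(Ω₁)=-0.308883-0.000000i, Y(Ω₂)=-0.284297+0.000000i
  term(m=+1) = -0.015246-0.003771i   from Y*(Ω₁)=+0.084644-0.052246i, Y(Ω₂)=-0.110511-0.112769i
  term(m=+2) = +0.093795+0.049430i   from Y*(Ω₁)=+0.149381-0.297907i, Y(Ω₂)=-0.006432+0.318074i
  term(m=+3) = -0.000471-0.000420i   from Y*(Ω₁)=+0.000834+0.009430i, Y(Ω₂)=-0.048550+0.045691i
  term(m=+4) = +0.089215+0.130191i   from Y*(Ω₁)=+0.233066+0.312246i, Y(Ω₂)=+0.404726+0.016375i
  term(m=+5) = -0.038437-0.102657i   from Y*(Ω₁)=+0.318229+0.125849i, Y(Ω₂)=-0.214768-0.237656i
Total Σ_m = +0.345527+0.000000i. Multiply by 1.142397: +0.394730+0.000000i. P_5(cos γ) = 0.394730

0.394730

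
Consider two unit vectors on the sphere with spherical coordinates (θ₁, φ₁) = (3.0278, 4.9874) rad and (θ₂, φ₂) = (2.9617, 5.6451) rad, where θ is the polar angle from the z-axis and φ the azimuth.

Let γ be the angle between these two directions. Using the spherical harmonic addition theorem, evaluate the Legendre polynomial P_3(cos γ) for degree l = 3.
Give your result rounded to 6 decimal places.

Term-by-term m-sum for l=3 (normalisation 4π/7 = 1.795196):
  [-3]  conj(Y_{3,-3})(Ω₁) = (-0.000449, 0.000414) ; Y_{3,-3}(Ω₂) = (-0.000805, 0.002250) ; Δ = (-0.000001, -0.000001)
  [-2]  conj(Y_{3,-2})(Ω₁) = (0.011160, 0.006843) ; Y_{3,-2}(Ω₂) = (-0.009347, -0.030803) ; Δ = (0.000106, -0.000408)
  [-1]  conj(Y_{3,-1})(Ω₁) = (0.039218, -0.138992) ; Y_{3,-1}(Ω₂) = (0.178353, 0.132262) ; Δ = (0.025378, -0.019603)
  [+0]  conj(Y_{3,0})(Ω₁) = (-0.717625, -0.000000) ; Y_{3,0}(Ω₂) = (-0.675539, 0.000000) ; Δ = (0.484783, 0.000000)
  [+1]  conj(Y_{3,1})(Ω₁) = (-0.039218, -0.138992) ; Y_{3,1}(Ω₂) = (-0.178353, 0.132262) ; Δ = (0.025378, 0.019603)
  [+2]  conj(Y_{3,2})(Ω₁) = (0.011160, -0.006843) ; Y_{3,2}(Ω₂) = (-0.009347, 0.030803) ; Δ = (0.000106, 0.000408)
  [+3]  conj(Y_{3,3})(Ω₁) = (0.000449, 0.000414) ; Y_{3,3}(Ω₂) = (0.000805, 0.002250) ; Δ = (-0.000001, 0.000001)
Σ over m = (0.535751, -0.000000); ×(4π/7) → (0.961778, -0.000000). Real part: 0.961778

0.961778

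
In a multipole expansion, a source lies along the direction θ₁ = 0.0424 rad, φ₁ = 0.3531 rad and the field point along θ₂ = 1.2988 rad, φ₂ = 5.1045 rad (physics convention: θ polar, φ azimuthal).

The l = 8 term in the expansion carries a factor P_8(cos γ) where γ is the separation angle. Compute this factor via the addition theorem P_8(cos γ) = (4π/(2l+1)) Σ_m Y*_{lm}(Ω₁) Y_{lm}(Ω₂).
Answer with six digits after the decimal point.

-0.191394

Summing Y*_{l m}(θ₁,φ₁)·Y_{l m}(θ₂,φ₂) over m ∈ [−8, 8]; prefactor 4π/(2·8+1) = 0.739198:
  term(m=-8) = (0.000000, -0.000000)   from Y*(Ω₁)=(-0.000000, 0.000000), Y(Ω₂)=(-0.381968, -0.001797)
  term(m=-7) = (-0.000000, -0.000000)   from Y*(Ω₁)=(-0.000000, 0.000000), Y(Ω₂)=(-0.164697, 0.393029)
  term(m=-6) = (-0.000000, 0.000000)   from Y*(Ω₁)=(-0.000000, 0.000000), Y(Ω₂)=(0.017505, 0.017629)
  term(m=-5) = (-0.000000, -0.000000)   from Y*(Ω₁)=(-0.000000, 0.000001), Y(Ω₂)=(-0.321276, 0.131972)
  term(m=-4) = (-0.000007, 0.000001)   from Y*(Ω₁)=(0.000007, 0.000043), Y(Ω₂)=(-0.000369, 0.156664)
  term(m=-3) = (-0.000034, -0.000292)   from Y*(Ω₁)=(0.000517, 0.000922), Y(Ω₂)=(-0.256848, -0.106921)
  term(m=-2) = (-0.003784, 0.000296)   from Y*(Ω₁)=(0.013970, 0.011916), Y(Ω₂)=(-0.146318, 0.145975)
  term(m=-1) = (-0.001948, -0.049909)   from Y*(Ω₁)=(0.193190, 0.071199), Y(Ω₂)=(-0.092703, -0.224177)
  term(m=+0) = (-0.247376, 0.000000)   from Y*(Ω₁)=(1.125769, -0.000000), Y(Ω₂)=(-0.219739, 0.000000)
  term(m=+1) = (-0.001948, 0.049909)   from Y*(Ω₁)=(-0.193190, 0.071199), Y(Ω₂)=(0.092703, -0.224177)
  term(m=+2) = (-0.003784, -0.000296)   from Y*(Ω₁)=(0.013970, -0.011916), Y(Ω₂)=(-0.146318, -0.145975)
  term(m=+3) = (-0.000034, 0.000292)   from Y*(Ω₁)=(-0.000517, 0.000922), Y(Ω₂)=(0.256848, -0.106921)
  term(m=+4) = (-0.000007, -0.000001)   from Y*(Ω₁)=(0.000007, -0.000043), Y(Ω₂)=(-0.000369, -0.156664)
  term(m=+5) = (-0.000000, 0.000000)   from Y*(Ω₁)=(0.000000, 0.000001), Y(Ω₂)=(0.321276, 0.131972)
  term(m=+6) = (-0.000000, -0.000000)   from Y*(Ω₁)=(-0.000000, -0.000000), Y(Ω₂)=(0.017505, -0.017629)
  term(m=+7) = (-0.000000, 0.000000)   from Y*(Ω₁)=(0.000000, 0.000000), Y(Ω₂)=(0.164697, 0.393029)
  term(m=+8) = (0.000000, 0.000000)   from Y*(Ω₁)=(-0.000000, -0.000000), Y(Ω₂)=(-0.381968, 0.001797)
Σ over m = (-0.258921, -0.000000); ×(4π/17) → (-0.191394, -0.000000). Real part: -0.191394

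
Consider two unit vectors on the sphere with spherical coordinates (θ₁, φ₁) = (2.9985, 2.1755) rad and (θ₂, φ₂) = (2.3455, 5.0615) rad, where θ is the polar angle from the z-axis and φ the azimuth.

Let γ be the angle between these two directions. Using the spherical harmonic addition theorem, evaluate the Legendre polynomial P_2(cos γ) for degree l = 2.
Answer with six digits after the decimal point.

Addition theorem: P_2(cos γ) = (4π/5) Σ_m Y*_{lm}(Ω₁) Y_{lm}(Ω₂), m = −2…2:
  m=-2: Y*=(-0.002777, -0.007348)  Y=(-0.151104, 0.126815)  product (0.001352, 0.000758)
  m=-1: Y*=(0.061993, -0.089707)  Y=(-0.132100, -0.362890)  product (-0.040743, -0.010646)
  m=+0: Y*=(0.611542, -0.000000)  Y=(0.147578, 0.000000)  product (0.090250, 0.000000)
  m=+1: Y*=(-0.061993, -0.089707)  Y=(0.132100, -0.362890)  product (-0.040743, 0.010646)
  m=+2: Y*=(-0.002777, 0.007348)  Y=(-0.151104, -0.126815)  product (0.001352, -0.000758)
Total Σ_m = (0.011467, 0.000000). Multiply by 2.513274: (0.028820, 0.000000). P_2(cos γ) = 0.028820

0.028820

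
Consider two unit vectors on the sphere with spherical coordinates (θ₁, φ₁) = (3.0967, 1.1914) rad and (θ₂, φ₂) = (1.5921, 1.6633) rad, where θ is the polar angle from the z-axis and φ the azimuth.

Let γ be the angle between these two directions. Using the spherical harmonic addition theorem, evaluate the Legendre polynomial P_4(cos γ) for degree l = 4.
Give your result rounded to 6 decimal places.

Addition theorem: P_4(cos γ) = (4π/9) Σ_m Y*_{lm}(Ω₁) Y_{lm}(Ω₂), m = −4…4:
  m=-4: Y*=(0.000000, -0.000002)  Y=(0.412209, -0.159888)  product (-0.000000, -0.000001)
  m=-3: Y*=(0.000103, 0.000047)  Y=(-0.007300, -0.025626)  product (0.000000, -0.000003)
  m=-2: Y*=(-0.002927, 0.002775)  Y=(0.327621, -0.061314)  product (-0.000789, 0.001089)
  m=-1: Y*=(-0.031310, -0.078528)  Y=(-0.002789, -0.030065)  product (-0.002274, 0.001160)
  m=+0: Y*=(0.837777, -0.000000)  Y=(0.315917, 0.000000)  product (0.264668, 0.000000)
  m=+1: Y*=(0.031310, -0.078528)  Y=(0.002789, -0.030065)  product (-0.002274, -0.001160)
  m=+2: Y*=(-0.002927, -0.002775)  Y=(0.327621, 0.061314)  product (-0.000789, -0.001089)
  m=+3: Y*=(-0.000103, 0.000047)  Y=(0.007300, -0.025626)  product (0.000000, 0.000003)
  m=+4: Y*=(0.000000, 0.000002)  Y=(0.412209, 0.159888)  product (-0.000000, 0.000001)
Total Σ_m = (0.258544, -0.000000). Multiply by 1.396263: (0.360996, -0.000000). P_4(cos γ) = 0.360996

0.360996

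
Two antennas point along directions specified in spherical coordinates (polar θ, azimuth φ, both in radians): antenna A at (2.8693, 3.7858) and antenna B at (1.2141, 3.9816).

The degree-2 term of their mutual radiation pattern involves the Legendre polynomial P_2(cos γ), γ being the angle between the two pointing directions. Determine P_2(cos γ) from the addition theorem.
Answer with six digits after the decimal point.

Term-by-term m-sum for l=2 (normalisation 4π/5 = 2.513274):
  m=-2: 0.00778 + 0.02683j × -0.03697 - 0.33716j = 0.00876 - 0.00362j  (running Σ = 0.00876 - 0.00362j)
  m=-1: 0.16001 + 0.12018j × -0.16872 + 0.18823j = -0.04962 + 0.00984j  (running Σ = -0.04086 + 0.00622j)
  m=0: 0.56235 + 0.00000j × -0.20003 + 0.00000j = -0.11248 + 0.00000j  (running Σ = -0.15334 + 0.00622j)
  m=1: -0.16001 + 0.12018j × 0.16872 + 0.18823j = -0.04962 - 0.00984j  (running Σ = -0.20296 - 0.00362j)
  m=2: 0.00778 - 0.02683j × -0.03697 + 0.33716j = 0.00876 + 0.00362j  (running Σ = -0.19420 + 0.00000j)
Total Σ_m = -0.19420 + 0.00000j. Multiply by 2.513274: -0.48809 + 0.00000j. P_2(cos γ) = -0.488087

-0.488087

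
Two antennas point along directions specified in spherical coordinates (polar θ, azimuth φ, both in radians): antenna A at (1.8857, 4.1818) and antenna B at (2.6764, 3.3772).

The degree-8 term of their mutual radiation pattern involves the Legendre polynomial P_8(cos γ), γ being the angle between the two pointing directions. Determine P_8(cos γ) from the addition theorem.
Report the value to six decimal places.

Summing Y*_{l m}(θ₁,φ₁)·Y_{l m}(θ₂,φ₂) over m ∈ [−8, 8]; prefactor 4π/(2·8+1) = 0.739198:
  m=-8: -0.15523 + 0.30736j × -0.00026 - 0.00080j = 0.00029 + 0.00004j  (running Σ = 0.00029 + 0.00004j)
  m=-7: 0.24306 + 0.37711j × -0.00053 - 0.00672j = 0.00240 - 0.00183j  (running Σ = 0.00269 - 0.00179j)
  m=-6: 0.12198 - 0.00512j × 0.00527 - 0.03327j = 0.00047 - 0.00409j  (running Σ = 0.00316 - 0.00587j)
  m=-5: -0.14343 + 0.26978j × 0.04538 - 0.10955j = 0.02304 + 0.02796j  (running Σ = 0.02621 + 0.02208j)
  m=-4: 0.12982 + 0.21101j × 0.17478 - 0.24054j = 0.07345 + 0.00565j  (running Σ = 0.09965 + 0.02774j)
  m=-3: -0.20105 + 0.00422j × 0.38129 - 0.32563j = -0.07529 + 0.06708j  (running Σ = 0.02437 + 0.09481j)
  m=-2: -0.13884 + 0.24843j × 0.40478 - 0.20623j = -0.00496 + 0.12919j  (running Σ = 0.01941 + 0.22401j)
  m=-1: -0.07638 - 0.13019j × -0.05267 + 0.01264j = 0.00567 + 0.00589j  (running Σ = 0.02507 + 0.22990j)
  m=0: -0.29220 + 0.00000j × -0.47337 + 0.00000j = 0.13832 + 0.00000j  (running Σ = 0.16339 + 0.22990j)
  m=1: 0.07638 - 0.13019j × 0.05267 + 0.01264j = 0.00567 - 0.00589j  (running Σ = 0.16906 + 0.22401j)
  m=2: -0.13884 - 0.24843j × 0.40478 + 0.20623j = -0.00496 - 0.12919j  (running Σ = 0.16410 + 0.09481j)
  m=3: 0.20105 + 0.00422j × -0.38129 - 0.32563j = -0.07529 - 0.06708j  (running Σ = 0.08881 + 0.02774j)
  m=4: 0.12982 - 0.21101j × 0.17478 + 0.24054j = 0.07345 - 0.00565j  (running Σ = 0.16226 + 0.02208j)
  m=5: 0.14343 + 0.26978j × -0.04538 - 0.10955j = 0.02304 - 0.02796j  (running Σ = 0.18530 - 0.00587j)
  m=6: 0.12198 + 0.00512j × 0.00527 + 0.03327j = 0.00047 + 0.00409j  (running Σ = 0.18578 - 0.00179j)
  m=7: -0.24306 + 0.37711j × 0.00053 - 0.00672j = 0.00240 + 0.00183j  (running Σ = 0.18818 + 0.00004j)
  m=8: -0.15523 - 0.30736j × -0.00026 + 0.00080j = 0.00029 - 0.00004j  (running Σ = 0.18847 - 0.00000j)
Σ over m = 0.18847 - 0.00000j; ×(4π/17) → 0.13932 - 0.00000j. Real part: 0.139316

0.139316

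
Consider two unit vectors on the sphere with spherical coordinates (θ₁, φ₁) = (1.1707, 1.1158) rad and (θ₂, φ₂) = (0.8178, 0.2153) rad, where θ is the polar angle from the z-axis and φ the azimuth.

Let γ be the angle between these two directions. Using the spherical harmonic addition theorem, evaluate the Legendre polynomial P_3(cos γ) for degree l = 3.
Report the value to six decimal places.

Term-by-term m-sum for l=3 (normalisation 4π/7 = 1.795196):
  [-3]  conj(Y_{3,-3})(Ω₁) = -0.319093-0.066615i ; Y_{3,-3}(Ω₂) = +0.129422-0.097552i ; Δ = -0.047796+0.022507i
  [-2]  conj(Y_{3,-2})(Ω₁) = -0.207250+0.266596i ; Y_{3,-2}(Ω₂) = +0.338096-0.155304i ; Δ = -0.028667+0.122322i
  [-1]  conj(Y_{3,-1})(Ω₁) = -0.031580-0.064550i ; Y_{3,-1}(Ω₂) = +0.308248-0.067411i ; Δ = -0.014086-0.017769i
  [+0]  conj(Y_{3,0})(Ω₁) = -0.325801-0.000000i ; Y_{3,0}(Ω₂) = -0.168908+0.000000i ; Δ = +0.055031+0.000000i
  [+1]  conj(Y_{3,1})(Ω₁) = +0.031580-0.064550i ; Y_{3,1}(Ω₂) = -0.308248-0.067411i ; Δ = -0.014086+0.017769i
  [+2]  conj(Y_{3,2})(Ω₁) = -0.207250-0.266596i ; Y_{3,2}(Ω₂) = +0.338096+0.155304i ; Δ = -0.028667-0.122322i
  [+3]  conj(Y_{3,3})(Ω₁) = +0.319093-0.066615i ; Y_{3,3}(Ω₂) = -0.129422-0.097552i ; Δ = -0.047796-0.022507i
Total Σ_m = -0.126067-0.000000i. Multiply by 1.795196: -0.226316-0.000000i. P_3(cos γ) = -0.226316

-0.226316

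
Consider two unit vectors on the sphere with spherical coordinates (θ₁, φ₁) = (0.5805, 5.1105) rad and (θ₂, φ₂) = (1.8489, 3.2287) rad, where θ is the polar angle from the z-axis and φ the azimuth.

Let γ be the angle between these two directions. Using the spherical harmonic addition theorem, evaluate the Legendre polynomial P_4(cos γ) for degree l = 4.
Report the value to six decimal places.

-0.095943

Addition theorem: P_4(cos γ) = (4π/9) Σ_m Y*_{lm}(Ω₁) Y_{lm}(Ω₂), m = −4…4:
  [-4]  conj(Y_{4,-4})(Ω₁) = -0.000867+0.040028i ; Y_{4,-4}(Ω₂) = +0.355606-0.129174i ; Δ = +0.004862+0.014346i
  [-3]  conj(Y_{4,-3})(Ω₁) = -0.160567+0.063475i ; Y_{4,-3}(Ω₂) = +0.295146-0.078933i ; Δ = -0.042380+0.031408i
  [-2]  conj(Y_{4,-2})(Ω₁) = -0.274076-0.280074i ; Y_{4,-2}(Ω₂) = -0.143914+0.025329i ; Δ = +0.046537+0.033364i
  [-1]  conj(Y_{4,-1})(Ω₁) = +0.159344-0.378879i ; Y_{4,-1}(Ω₂) = -0.307605+0.026863i ; Δ = -0.038837+0.120825i
  [+0]  conj(Y_{4,0})(Ω₁) = -0.091501-0.000000i ; Y_{4,0}(Ω₂) = +0.099202+0.000000i ; Δ = -0.009077-0.000000i
  [+1]  conj(Y_{4,1})(Ω₁) = -0.159344-0.378879i ; Y_{4,1}(Ω₂) = +0.307605+0.026863i ; Δ = -0.038837-0.120825i
  [+2]  conj(Y_{4,2})(Ω₁) = -0.274076+0.280074i ; Y_{4,2}(Ω₂) = -0.143914-0.025329i ; Δ = +0.046537-0.033364i
  [+3]  conj(Y_{4,3})(Ω₁) = +0.160567+0.063475i ; Y_{4,3}(Ω₂) = -0.295146-0.078933i ; Δ = -0.042380-0.031408i
  [+4]  conj(Y_{4,4})(Ω₁) = -0.000867-0.040028i ; Y_{4,4}(Ω₂) = +0.355606+0.129174i ; Δ = +0.004862-0.014346i
Σ over m = -0.068714+0.000000i; ×(4π/9) → -0.095943+0.000000i. Real part: -0.095943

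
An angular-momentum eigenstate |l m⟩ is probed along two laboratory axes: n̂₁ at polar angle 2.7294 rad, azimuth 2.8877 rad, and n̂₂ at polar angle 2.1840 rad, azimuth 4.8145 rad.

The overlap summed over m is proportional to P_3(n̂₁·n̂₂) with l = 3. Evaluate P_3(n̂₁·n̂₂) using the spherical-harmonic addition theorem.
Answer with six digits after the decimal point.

-0.443410

Expand P_3 via completeness: Σ_{m} conj(Y_{3,m}) at Ω₁ times Y_{3,m} at Ω₂ —
  term(m=-3) = 0.00536 + 0.00295j   from Y*(Ω₁)=-0.01941 + 0.01851j, Y(Ω₂)=-0.06882 - 0.21758j
  term(m=-2) = -0.04475 + 0.03862j   from Y*(Ω₁)=-0.13132 + 0.07308j, Y(Ω₂)=0.38518 - 0.07977j
  term(m=-1) = -0.02501 - 0.06727j   from Y*(Ω₁)=-0.40072 + 0.10398j, Y(Ω₂)=0.01767 + 0.17246j
  term(m=+0) = -0.11819 + 0.00000j   from Y*(Ω₁)=-0.40946 + 0.00000j, Y(Ω₂)=0.28865 + 0.00000j
  term(m=+1) = -0.02501 + 0.06727j   from Y*(Ω₁)=0.40072 + 0.10398j, Y(Ω₂)=-0.01767 + 0.17246j
  term(m=+2) = -0.04475 - 0.03862j   from Y*(Ω₁)=-0.13132 - 0.07308j, Y(Ω₂)=0.38518 + 0.07977j
  term(m=+3) = 0.00536 - 0.00295j   from Y*(Ω₁)=0.01941 + 0.01851j, Y(Ω₂)=0.06882 - 0.21758j
Σ over m = -0.24700 + 0.00000j; ×(4π/7) → -0.44341 + 0.00000j. Real part: -0.443410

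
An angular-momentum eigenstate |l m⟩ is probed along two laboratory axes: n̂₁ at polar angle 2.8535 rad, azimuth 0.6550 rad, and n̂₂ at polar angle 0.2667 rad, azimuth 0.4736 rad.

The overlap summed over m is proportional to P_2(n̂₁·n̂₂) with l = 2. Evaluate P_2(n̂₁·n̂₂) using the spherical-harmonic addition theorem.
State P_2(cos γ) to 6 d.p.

Term-by-term m-sum for l=2 (normalisation 4π/5 = 2.513274):
  m=-2: +0.008040+0.030128i × +0.015668-0.021780i = +0.000782+0.000297i  (running Σ = +0.000782+0.000297i)
  m=-1: -0.166900-0.128200i × +0.174788-0.089580i = -0.040656-0.007457i  (running Σ = -0.039874-0.007160i)
  m=0: +0.554402-0.000000i × +0.565063+0.000000i = +0.313272+0.000000i  (running Σ = +0.273398-0.007160i)
  m=1: +0.166900-0.128200i × -0.174788-0.089580i = -0.040656+0.007457i  (running Σ = +0.232742+0.000297i)
  m=2: +0.008040-0.030128i × +0.015668+0.021780i = +0.000782-0.000297i  (running Σ = +0.233524+0.000000i)
Accumulated sum +0.233524+0.000000i; after 4π/(2l+1) scaling, +0.586910+0.000000i ⇒ P_2 = 0.586910

0.586910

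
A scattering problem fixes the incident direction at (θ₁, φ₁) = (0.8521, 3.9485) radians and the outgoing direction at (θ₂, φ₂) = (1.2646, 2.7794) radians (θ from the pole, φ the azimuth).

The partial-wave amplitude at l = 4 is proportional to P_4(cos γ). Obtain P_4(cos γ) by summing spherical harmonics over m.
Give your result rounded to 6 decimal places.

-0.255181

Addition theorem: P_4(cos γ) = (4π/9) Σ_m Y*_{lm}(Ω₁) Y_{lm}(Ω₂), m = −4…4:
  term(m=-4) = -0.00187 - 0.05191j   from Y*(Ω₁)=-0.14150 - 0.01220j, Y(Ω₂)=0.04452 + 0.36305j
  term(m=-3) = -0.10733 - 0.04110j   from Y*(Ω₁)=0.26397 - 0.23193j, Y(Ω₂)=-0.15225 - 0.28946j
  term(m=-2) = 0.02963 - 0.03072j   from Y*(Ω₁)=-0.01658 + 0.38519j, Y(Ω₂)=-0.08290 - 0.07335j
  term(m=-1) = -0.00102 - 0.00239j   from Y*(Ω₁)=-0.00559 - 0.00584j, Y(Ω₂)=0.30058 + 0.11389j
  term(m=+0) = -0.02160 + 0.00000j   from Y*(Ω₁)=-0.36260 + 0.00000j, Y(Ω₂)=0.05957 + 0.00000j
  term(m=+1) = -0.00102 + 0.00239j   from Y*(Ω₁)=0.00559 - 0.00584j, Y(Ω₂)=-0.30058 + 0.11389j
  term(m=+2) = 0.02963 + 0.03072j   from Y*(Ω₁)=-0.01658 - 0.38519j, Y(Ω₂)=-0.08290 + 0.07335j
  term(m=+3) = -0.10733 + 0.04110j   from Y*(Ω₁)=-0.26397 - 0.23193j, Y(Ω₂)=0.15225 - 0.28946j
  term(m=+4) = -0.00187 + 0.05191j   from Y*(Ω₁)=-0.14150 + 0.01220j, Y(Ω₂)=0.04452 - 0.36305j
Accumulated sum -0.18276 + 0.00000j; after 4π/(2l+1) scaling, -0.25518 + 0.00000j ⇒ P_4 = -0.255181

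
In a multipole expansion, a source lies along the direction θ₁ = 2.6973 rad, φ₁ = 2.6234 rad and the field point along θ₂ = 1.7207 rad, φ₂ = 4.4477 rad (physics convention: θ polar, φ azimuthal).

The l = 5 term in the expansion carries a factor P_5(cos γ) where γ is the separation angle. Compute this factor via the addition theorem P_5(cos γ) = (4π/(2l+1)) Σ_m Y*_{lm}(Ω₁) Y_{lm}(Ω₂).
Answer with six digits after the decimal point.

0.052782

Addition theorem: P_5(cos γ) = (4π/11) Σ_m Y*_{lm}(Ω₁) Y_{lm}(Ω₂), m = −5…5:
  term(m=-5) = (-0.002851, -0.000892)   from Y*(Ω₁)=(0.005802, 0.003563), Y(Ω₂)=(-0.425333, 0.107406)
  term(m=-4) = (0.005008, -0.008046)   from Y*(Ω₁)=(0.021763, 0.039651), Y(Ω₂)=(-0.102658, -0.182652)
  term(m=-3) = (-0.032076, -0.033713)   from Y*(Ω₁)=(-0.002823, 0.174065), Y(Ω₂)=(-0.190644, 0.187367)
  term(m=-2) = (0.082502, -0.045824)   from Y*(Ω₁)=(-0.208176, 0.351733), Y(Ω₂)=(-0.199294, -0.116604)
  term(m=-1) = (-0.027054, -0.104425)   from Y*(Ω₁)=(-0.423815, 0.241644), Y(Ω₂)=(-0.057845, 0.213412)
  term(m=+0) = (-0.004856, 0.000000)   from Y*(Ω₁)=(0.020641, -0.000000), Y(Ω₂)=(-0.235265, 0.000000)
  term(m=+1) = (-0.027054, 0.104425)   from Y*(Ω₁)=(0.423815, 0.241644), Y(Ω₂)=(0.057845, 0.213412)
  term(m=+2) = (0.082502, 0.045824)   from Y*(Ω₁)=(-0.208176, -0.351733), Y(Ω₂)=(-0.199294, 0.116604)
  term(m=+3) = (-0.032076, 0.033713)   from Y*(Ω₁)=(0.002823, 0.174065), Y(Ω₂)=(0.190644, 0.187367)
  term(m=+4) = (0.005008, 0.008046)   from Y*(Ω₁)=(0.021763, -0.039651), Y(Ω₂)=(-0.102658, 0.182652)
  term(m=+5) = (-0.002851, 0.000892)   from Y*(Ω₁)=(-0.005802, 0.003563), Y(Ω₂)=(0.425333, 0.107406)
Σ over m = (0.046202, 0.000000); ×(4π/11) → (0.052782, 0.000000). Real part: 0.052782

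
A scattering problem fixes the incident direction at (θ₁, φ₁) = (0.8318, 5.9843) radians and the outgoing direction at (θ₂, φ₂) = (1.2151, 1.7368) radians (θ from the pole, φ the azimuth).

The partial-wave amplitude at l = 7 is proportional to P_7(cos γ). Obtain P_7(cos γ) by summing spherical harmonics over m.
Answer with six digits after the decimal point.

Summing Y*_{l m}(θ₁,φ₁)·Y_{l m}(θ₂,φ₂) over m ∈ [−7, 7]; prefactor 4π/(2·7+1) = 0.837758:
  m=-7: Y*=-0.03002 - 0.05226j  Y=0.29184 + 0.12642j  product -0.00215 - 0.01905j
  m=-6: Y*=-0.04535 - 0.20043j  Y=-0.24034 + 0.37105j  product 0.08527 + 0.03135j
  m=-5: Y*=0.03025 - 0.39532j  Y=-0.11300 - 0.10334j  product -0.04427 + 0.04155j
  m=-4: Y*=0.15669 - 0.39776j  Y=-0.22121 + 0.17311j  product 0.03420 + 0.11511j
  m=-3: Y*=0.06942 - 0.08688j  Y=-0.12628 - 0.23225j  product -0.02894 - 0.00515j
  m=-2: Y*=-0.26042 + 0.17731j  Y=-0.17033 + 0.05872j  product 0.03394 - 0.04549j
  m=-1: Y*=-0.25161 + 0.07752j  Y=-0.04806 - 0.28682j  product 0.03433 + 0.06844j
  m=+0: Y*=0.24525 + 0.00000j  Y=-0.14805 + 0.00000j  product -0.03631 + 0.00000j
  m=+1: Y*=0.25161 + 0.07752j  Y=0.04806 - 0.28682j  product 0.03433 - 0.06844j
  m=+2: Y*=-0.26042 - 0.17731j  Y=-0.17033 - 0.05872j  product 0.03394 + 0.04549j
  m=+3: Y*=-0.06942 - 0.08688j  Y=0.12628 - 0.23225j  product -0.02894 + 0.00515j
  m=+4: Y*=0.15669 + 0.39776j  Y=-0.22121 - 0.17311j  product 0.03420 - 0.11511j
  m=+5: Y*=-0.03025 - 0.39532j  Y=0.11300 - 0.10334j  product -0.04427 - 0.04155j
  m=+6: Y*=-0.04535 + 0.20043j  Y=-0.24034 - 0.37105j  product 0.08527 - 0.03135j
  m=+7: Y*=0.03002 - 0.05226j  Y=-0.29184 + 0.12642j  product -0.00215 + 0.01905j
Accumulated sum 0.18843 - 0.00000j; after 4π/(2l+1) scaling, 0.15786 - 0.00000j ⇒ P_7 = 0.157857

0.157857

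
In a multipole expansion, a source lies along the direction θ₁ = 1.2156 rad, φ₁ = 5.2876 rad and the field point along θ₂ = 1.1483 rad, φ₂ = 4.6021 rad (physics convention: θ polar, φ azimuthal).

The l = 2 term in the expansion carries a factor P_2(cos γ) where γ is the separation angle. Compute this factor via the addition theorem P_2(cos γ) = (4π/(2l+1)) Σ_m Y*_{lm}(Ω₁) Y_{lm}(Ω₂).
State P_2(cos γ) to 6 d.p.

Term-by-term m-sum for l=2 (normalisation 4π/5 = 2.513274):
  term(m=-2) = (0.021655, 0.106939)   from Y*(Ω₁)=(-0.138573, -0.309993), Y(Ω₂)=(-0.313544, -0.070305)
  term(m=-1) = (0.056339, 0.046074)   from Y*(Ω₁)=(0.137037, -0.211365), Y(Ω₂)=(-0.031800, 0.287165)
  term(m=+0) = (0.031411, 0.000000)   from Y*(Ω₁)=(-0.200955, -0.000000), Y(Ω₂)=(-0.156310, 0.000000)
  term(m=+1) = (0.056339, -0.046074)   from Y*(Ω₁)=(-0.137037, -0.211365), Y(Ω₂)=(0.031800, 0.287165)
  term(m=+2) = (0.021655, -0.106939)   from Y*(Ω₁)=(-0.138573, 0.309993), Y(Ω₂)=(-0.313544, 0.070305)
Total Σ_m = (0.187398, 0.000000). Multiply by 2.513274: (0.470983, 0.000000). P_2(cos γ) = 0.470983

0.470983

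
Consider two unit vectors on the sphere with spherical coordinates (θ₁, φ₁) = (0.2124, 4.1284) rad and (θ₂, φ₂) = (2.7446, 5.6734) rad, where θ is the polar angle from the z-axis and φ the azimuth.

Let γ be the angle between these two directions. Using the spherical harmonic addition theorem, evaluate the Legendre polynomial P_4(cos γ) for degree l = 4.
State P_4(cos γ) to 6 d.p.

0.204346

Addition theorem: P_4(cos γ) = (4π/9) Σ_m Y*_{lm}(Ω₁) Y_{lm}(Ω₂), m = −4…4:
  m=-4: Y*=(-0.000605, -0.000630)  Y=(-0.007549, 0.006390)  product (0.000009, 0.000001)
  m=-3: Y*=(0.011275, -0.002065)  Y=(0.017060, -0.064504)  product (0.000059, -0.000763)
  m=-2: Y*=(-0.033153, 0.077803)  Y=(0.085229, 0.232602)  product (-0.020923, -0.001080)
  m=-1: Y*=(-0.198284, -0.300027)  Y=(-0.408440, -0.285336)  product (-0.004622, 0.179120)
  m=+0: Y*=(0.665554, -0.000000)  Y=(0.296452, 0.000000)  product (0.197305, 0.000000)
  m=+1: Y*=(0.198284, -0.300027)  Y=(0.408440, -0.285336)  product (-0.004622, -0.179120)
  m=+2: Y*=(-0.033153, -0.077803)  Y=(0.085229, -0.232602)  product (-0.020923, 0.001080)
  m=+3: Y*=(-0.011275, -0.002065)  Y=(-0.017060, -0.064504)  product (0.000059, 0.000763)
  m=+4: Y*=(-0.000605, 0.000630)  Y=(-0.007549, -0.006390)  product (0.000009, -0.000001)
Σ over m = (0.146352, 0.000000); ×(4π/9) → (0.204346, 0.000000). Real part: 0.204346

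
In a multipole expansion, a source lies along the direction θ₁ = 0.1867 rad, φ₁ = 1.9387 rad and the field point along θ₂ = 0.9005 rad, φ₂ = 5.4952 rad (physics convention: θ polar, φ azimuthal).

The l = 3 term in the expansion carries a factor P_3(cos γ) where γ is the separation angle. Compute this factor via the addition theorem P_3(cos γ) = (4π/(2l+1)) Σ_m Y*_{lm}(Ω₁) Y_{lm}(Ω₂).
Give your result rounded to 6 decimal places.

-0.444108

Term-by-term m-sum for l=3 (normalisation 4π/7 = 1.795196):
  m=-3: +0.002382-0.001201i × -0.143069+0.140865i = -0.000172+0.000507i  (running Σ = -0.000172+0.000507i)
  m=-2: -0.025648-0.023223i × -0.002017+0.389864i = +0.009105-0.009952i  (running Σ = +0.008934-0.009445i)
  m=-1: -0.082584+0.214252i × +0.166034+0.166895i = -0.049469+0.021790i  (running Σ = -0.040536+0.012345i)
  m=0: +0.670213-0.000000i × -0.248154+0.000000i = -0.166316+0.000000i  (running Σ = -0.206851+0.012345i)
  m=1: +0.082584+0.214252i × -0.166034+0.166895i = -0.049469-0.021790i  (running Σ = -0.256321-0.009445i)
  m=2: -0.025648+0.023223i × -0.002017-0.389864i = +0.009105+0.009952i  (running Σ = -0.247215+0.000507i)
  m=3: -0.002382-0.001201i × +0.143069+0.140865i = -0.000172-0.000507i  (running Σ = -0.247387-0.000000i)
Σ over m = -0.247387-0.000000i; ×(4π/7) → -0.444108-0.000000i. Real part: -0.444108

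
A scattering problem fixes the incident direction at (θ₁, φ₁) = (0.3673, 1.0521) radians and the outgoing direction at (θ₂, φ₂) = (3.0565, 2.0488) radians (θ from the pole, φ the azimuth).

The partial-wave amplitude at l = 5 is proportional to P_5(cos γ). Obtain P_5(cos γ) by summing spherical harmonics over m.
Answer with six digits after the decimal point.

Expand P_5 via completeness: Σ_{m} conj(Y_{5,m}) at Ω₁ times Y_{5,m} at Ω₂ —
  m=-5: (0.001444, -0.002365) × (-0.000001, 0.000002) = (0.000000, 0.000000)  (running Σ = (0.000000, 0.000000))
  m=-4: (-0.011000, -0.019946) × (0.000026, 0.000072) = (0.000001, -0.000001)  (running Σ = (0.000001, -0.000001))
  m=-3: (-0.109550, -0.001611) × (0.001669, 0.000230) = (-0.000183, -0.000028)  (running Σ = (-0.000181, -0.000029))
  m=-2: (-0.167299, 0.283318) × (0.013918, -0.019712) = (0.003256, 0.007241)  (running Σ = (0.003075, 0.007212))
  m=-1: (0.270180, 0.473309) × (-0.097655, -0.188496) = (0.062832, -0.097149)  (running Σ = (0.065907, -0.089937))
  m=0: (0.199346, -0.000000) × (-0.885465, 0.000000) = (-0.176513, 0.000000)  (running Σ = (-0.110606, -0.089937))
  m=1: (-0.270180, 0.473309) × (0.097655, -0.188496) = (0.062832, 0.097149)  (running Σ = (-0.047774, 0.007212))
  m=2: (-0.167299, -0.283318) × (0.013918, 0.019712) = (0.003256, -0.007241)  (running Σ = (-0.044518, -0.000029))
  m=3: (0.109550, -0.001611) × (-0.001669, 0.000230) = (-0.000183, 0.000028)  (running Σ = (-0.044700, -0.000001))
  m=4: (-0.011000, 0.019946) × (0.000026, -0.000072) = (0.000001, 0.000001)  (running Σ = (-0.044699, 0.000000))
  m=5: (-0.001444, -0.002365) × (0.000001, 0.000002) = (0.000000, -0.000000)  (running Σ = (-0.044699, 0.000000))
Total Σ_m = (-0.044699, 0.000000). Multiply by 1.142397: (-0.051064, 0.000000). P_5(cos γ) = -0.051064

-0.051064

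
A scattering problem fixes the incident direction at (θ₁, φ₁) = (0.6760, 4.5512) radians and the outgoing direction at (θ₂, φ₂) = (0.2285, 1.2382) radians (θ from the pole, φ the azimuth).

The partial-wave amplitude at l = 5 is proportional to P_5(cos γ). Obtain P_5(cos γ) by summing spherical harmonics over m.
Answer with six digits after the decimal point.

-0.201788

Term-by-term m-sum for l=5 (normalisation 4π/11 = 1.142397):
  term(m=-5) = -0.00001 - 0.00001j   from Y*(Ω₁)=-0.03211 - 0.03082j, Y(Ω₂)=0.00028 + 0.00003j
  term(m=-4) = 0.00051 + 0.00042j   from Y*(Ω₁)=0.14024 - 0.10545j, Y(Ω₂)=0.00090 + 0.00366j
  term(m=-3) = -0.01001 - 0.00566j   from Y*(Ω₁)=0.17637 + 0.33584j, Y(Ω₂)=-0.02547 + 0.01643j
  term(m=-2) = 0.06292 + 0.02246j   from Y*(Ω₁)=-0.40527 + 0.13537j, Y(Ω₂)=-0.12302 - 0.09651j
  term(m=-1) = -0.02437 - 0.00422j   from Y*(Ω₁)=-0.00827 - 0.05084j, Y(Ω₂)=0.15678 - 0.45386j
  term(m=+0) = -0.23472 + 0.00000j   from Y*(Ω₁)=-0.38934 + 0.00000j, Y(Ω₂)=0.60287 + 0.00000j
  term(m=+1) = -0.02437 + 0.00422j   from Y*(Ω₁)=0.00827 - 0.05084j, Y(Ω₂)=-0.15678 - 0.45386j
  term(m=+2) = 0.06292 - 0.02246j   from Y*(Ω₁)=-0.40527 - 0.13537j, Y(Ω₂)=-0.12302 + 0.09651j
  term(m=+3) = -0.01001 + 0.00566j   from Y*(Ω₁)=-0.17637 + 0.33584j, Y(Ω₂)=0.02547 + 0.01643j
  term(m=+4) = 0.00051 - 0.00042j   from Y*(Ω₁)=0.14024 + 0.10545j, Y(Ω₂)=0.00090 - 0.00366j
  term(m=+5) = -0.00001 + 0.00001j   from Y*(Ω₁)=0.03211 - 0.03082j, Y(Ω₂)=-0.00028 + 0.00003j
Accumulated sum -0.17664 + 0.00000j; after 4π/(2l+1) scaling, -0.20179 + 0.00000j ⇒ P_5 = -0.201788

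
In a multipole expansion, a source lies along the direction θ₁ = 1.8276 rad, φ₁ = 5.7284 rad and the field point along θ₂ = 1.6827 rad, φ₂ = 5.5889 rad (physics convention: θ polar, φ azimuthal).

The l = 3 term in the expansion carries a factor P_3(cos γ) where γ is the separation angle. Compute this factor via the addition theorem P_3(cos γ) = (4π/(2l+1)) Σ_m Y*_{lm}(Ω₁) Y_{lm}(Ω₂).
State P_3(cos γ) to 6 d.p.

0.884026

Expand P_3 via completeness: Σ_{m} conj(Y_{3,m}) at Ω₁ times Y_{3,m} at Ω₂ —
  m=-3: (-0.035268, -0.375858) × (-0.200617, 0.356927) = (0.141229, 0.062815)  (running Σ = (0.141229, 0.062815))
  m=-2: (-0.108070, 0.217455) × (-0.020424, -0.110836) = (0.026309, 0.007537)  (running Σ = (0.167538, 0.070352))
  m=-1: (-0.179996, 0.111545) × (-0.231425, -0.192677) = (0.063148, 0.008867)  (running Σ = (0.230686, 0.079219))
  m=0: (0.253777, -0.000000) × (0.122420, 0.000000) = (0.031067, 0.000000)  (running Σ = (0.261754, 0.079219))
  m=1: (0.179996, 0.111545) × (0.231425, -0.192677) = (0.063148, -0.008867)  (running Σ = (0.324901, 0.070352))
  m=2: (-0.108070, -0.217455) × (-0.020424, 0.110836) = (0.026309, -0.007537)  (running Σ = (0.351210, 0.062815))
  m=3: (0.035268, -0.375858) × (0.200617, 0.356927) = (0.141229, -0.062815)  (running Σ = (0.492440, 0.000000))
Σ over m = (0.492440, 0.000000); ×(4π/7) → (0.884026, 0.000000). Real part: 0.884026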